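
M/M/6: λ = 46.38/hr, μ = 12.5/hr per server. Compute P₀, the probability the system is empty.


a = λ/μ = 46.38/12.5 = 3.7104; ρ = a/c = 0.6184
Σ_{k=0}^{5} a^k/k! (terms k=0..5) = 1.00000 + 3.71040 + 6.88353 + 8.51355 + 7.89717 + 5.86033 = 33.86500
Tail: a^6/(6!(1−ρ)) = 2609.30224/(720·0.3816) = 9.49694
P₀ = 1/(33.86500 + 9.49694) = 1/43.36193 = 0.023062

Final: 0.023062


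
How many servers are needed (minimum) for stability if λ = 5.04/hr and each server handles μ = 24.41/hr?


Stability requires cμ > λ ⇔ c > λ/μ.
λ/μ = 5.04/24.41 = 0.2065
Minimum integer c = ⌊0.2065⌋ + 1 = 1
Check: 1·24.41 = 24.41 > 5.04, while 0·24.41 = 0.00 ≤ 5.04

Final: 1 servers


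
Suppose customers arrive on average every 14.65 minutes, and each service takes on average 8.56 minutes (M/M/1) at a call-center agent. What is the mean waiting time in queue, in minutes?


λ = 60/14.65 = 4.0956 /hr
μ = 60/8.56 = 7.0093 /hr
ρ = λ/μ = 4.0956/7.0093 = 0.5843
Wq = ρ/(μ−λ) = 0.5843/(7.0093−4.0956) = 0.20053 hr
In minutes: 0.20053·60 = 12.032 min

Final: 12.032 min


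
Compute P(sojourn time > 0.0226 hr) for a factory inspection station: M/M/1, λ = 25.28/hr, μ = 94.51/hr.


W ~ Exponential(μ−λ) for M/M/1.
μ − λ = 94.51 − 25.28 = 69.2300
P(W > t) = e^{−(μ−λ)t} = e^{−1.5646} = 0.209172

Final: 0.209172


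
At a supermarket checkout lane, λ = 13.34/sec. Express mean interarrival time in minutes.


Mean interarrival time = 1/λ = 1/13.34 second = 0.07496 second
In minutes: 0.07496 × 0.0166667 = 0.001249 min

Final: 0.001249 min


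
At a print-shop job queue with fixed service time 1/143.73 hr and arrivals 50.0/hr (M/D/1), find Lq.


ρ = 50.0/143.73 = 0.3479
M/D/1: Lq = ρ²/(2(1−ρ)) = 0.1210/(2·0.6521) = 0.09279

Final: 0.09279


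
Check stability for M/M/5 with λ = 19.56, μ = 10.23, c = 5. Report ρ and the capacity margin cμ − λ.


Total capacity cμ = 5·10.23 = 51.15/hr
ρ = λ/(cμ) = 19.56/51.15 = 0.3824
Stable ⇔ ρ < 1: YES
Spare capacity = cμ − λ = 51.15 − 19.56 = 31.59/hr

Final: ρ = 0.3824; stable; margin = 31.59/hr


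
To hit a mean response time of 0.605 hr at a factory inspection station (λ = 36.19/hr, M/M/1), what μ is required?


W = 1/(μ−λ) ⇒ μ − λ = 1/W = 1/0.605 = 1.6529
μ = λ + 1/W = 36.19 + 1.6529 = 37.8429 per hr

Final: 37.8429 /hr


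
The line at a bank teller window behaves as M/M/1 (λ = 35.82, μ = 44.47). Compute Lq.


ρ = 35.82/44.47 = 0.8055
Lq = ρ²/(1−ρ) = 0.6488/0.1945 = 3.3356

Final: 3.3356


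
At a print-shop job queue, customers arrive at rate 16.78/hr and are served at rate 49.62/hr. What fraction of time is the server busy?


ρ = λ/μ = 16.78/49.62 = 0.3382

Final: 0.3382


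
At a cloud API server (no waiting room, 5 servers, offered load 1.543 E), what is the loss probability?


B(c,a) = (a^c/c!) / Σ_{k=0}^{c} a^k/k!
a^5/5! = 0.072887
Σ terms (k=0..5): 1.00000 + 1.54300 + 1.19042 + 0.61228 + 0.23619 + 0.07289 = 4.654771
B = 0.072887/4.654771 = 0.015658

Final: 0.015658


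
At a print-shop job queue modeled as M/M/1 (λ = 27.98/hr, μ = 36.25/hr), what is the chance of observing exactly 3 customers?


ρ = 27.98/36.25 = 0.7719
P_n = (1−ρ)·ρ^n = (1 − 0.7719)·0.7719^3 = 0.2281·0.459853 = 0.104910

Final: 0.104910


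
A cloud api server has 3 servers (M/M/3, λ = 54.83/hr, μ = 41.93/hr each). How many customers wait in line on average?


a = λ/μ = 1.3077; ρ = a/3 = 0.4359
P₀ = 0.261556
Lq = P₀·a^c·ρ / (c!·(1−ρ)²) = 0.261556·2.23604·0.4359/(6·0.31823)
= 0.13352

Final: 0.13352


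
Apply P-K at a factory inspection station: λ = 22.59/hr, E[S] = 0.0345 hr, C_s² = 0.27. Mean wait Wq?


ρ = λ·E[S] = 22.59·0.0345 = 0.7794
E[S²] = E[S]²(1+C_s²) = 0.0345²·(1+0.27) = 0.001512
Wq = λ·E[S²]/(2(1−ρ)) = 22.59·0.001512/(2·0.2206) = 0.07738 hr

Final: 0.07738 hr


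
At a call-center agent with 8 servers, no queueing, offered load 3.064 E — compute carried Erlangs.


B(8,3.064) = 0.009037 (Erlang-B)
Carried load = a(1 − B) = 3.064·(1 − 0.009037) = 3.064·0.990963 = 3.0363 E

Final: 3.0363 Erlangs


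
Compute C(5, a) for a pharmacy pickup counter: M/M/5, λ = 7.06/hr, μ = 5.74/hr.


a = λ/μ = 1.2300; ρ = a/5 = 0.2460
P₀ = 0.292145 (from M/M/c formula)
C(c,a) = [a^c/(c!(1−ρ))]·P₀ = [2.81491/(120·0.7540)]·0.292145
= 0.03111·0.292145 = 0.009089

Final: 0.009089


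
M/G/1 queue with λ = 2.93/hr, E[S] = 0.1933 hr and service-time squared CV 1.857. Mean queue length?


ρ = λ·E[S] = 2.93·0.1933 = 0.5664
Lq = ρ²(1+C_s²)/(2(1−ρ)) = 0.3208·(1+1.857)/(2·0.4336)
= 0.3208·2.8570/0.8673 = 1.05672

Final: 1.05672


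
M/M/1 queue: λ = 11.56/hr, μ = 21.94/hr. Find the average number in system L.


ρ = λ/μ = 11.56/21.94 = 0.5269
L = ρ/(1−ρ) = 0.5269/(1 − 0.5269) = 0.5269/0.4731 = 1.1137

Final: 1.1137


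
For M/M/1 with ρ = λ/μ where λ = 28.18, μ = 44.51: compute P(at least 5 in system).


ρ = 28.18/44.51 = 0.6331
P(N ≥ n) = ρ^n = 0.6331^5 = 0.101722

Final: 0.101722


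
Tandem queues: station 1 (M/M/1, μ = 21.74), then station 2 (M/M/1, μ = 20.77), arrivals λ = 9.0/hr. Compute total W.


Each node sees arrival rate λ = 9.0/hr (tandem ⇒ throughput preserved).
W₁ = 1/(μ₁−λ) = 1/(21.74−9.0) = 0.07849 hr
W₂ = 1/(μ₂−λ) = 1/(20.77−9.0) = 0.08496 hr
W_total = W₁ + W₂ = 0.07849 + 0.08496 = 0.16345 hr

Final: 0.16345 hr


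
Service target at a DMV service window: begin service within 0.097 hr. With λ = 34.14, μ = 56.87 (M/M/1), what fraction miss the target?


ρ = 34.14/56.87 = 0.6003
P(Wq > t) = ρ·e^{−(μ−λ)t} = 0.6003·e^{−2.2048}
= 0.6003·0.110271 = 0.066198

Final: 0.066198


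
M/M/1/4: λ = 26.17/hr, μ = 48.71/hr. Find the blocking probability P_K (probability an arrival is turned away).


ρ = λ/μ = 26.17/48.71 = 0.5373
P_K = (1−ρ)ρ^K/(1−ρ^(K+1)) = (0.4627·0.083319)/(1 − 0.044764)
= 0.038555/0.955236 = 0.040362

Final: 0.040362


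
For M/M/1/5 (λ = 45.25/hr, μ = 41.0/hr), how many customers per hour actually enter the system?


ρ = 1.1037; P_K = (1−ρ)ρ^5/(1−ρ^6) = 0.210277
λ_eff = λ(1 − P_K) = 45.25·(1 − 0.210277) = 45.25·0.789723 = 35.7349 /hr

Final: 35.7349 /hr


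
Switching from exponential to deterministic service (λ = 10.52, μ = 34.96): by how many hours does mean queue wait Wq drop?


ρ = 10.52/34.96 = 0.3009
Wq(M/M/1) = ρ/(μ−λ) = 0.3009/24.44 = 0.01231 hr
Wq(M/D/1) = ρ/(2(μ−λ)) = 0.006156 hr
Savings = 0.01231 − 0.006156 = 0.006156 hr

Final: 0.006156 hr


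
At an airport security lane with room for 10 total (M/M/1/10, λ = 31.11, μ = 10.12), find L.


ρ = 31.11/10.12 = 3.0741
L = ρ[1 − (K+1)ρ^K + Kρ^(K+1)] / [(1−ρ)(1−ρ^(K+1))]
Numerator: 3.0741·(1 − 11·75369.387521 + 10·231693.838514) = 4573895.866444
Denominator: (-2.0741)·(-231692.838514) = 480556.588974
L = 4573895.866444/480556.588974 = 9.5179

Final: 9.5179


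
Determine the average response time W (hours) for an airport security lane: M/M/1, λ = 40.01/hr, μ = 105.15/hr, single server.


W = 1/(μ−λ) = 1/(105.15 − 40.01) = 1/65.14 = 0.01535 hr

Final: 0.01535 hr


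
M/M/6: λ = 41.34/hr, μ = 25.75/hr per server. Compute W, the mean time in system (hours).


a = 1.6054; ρ = 0.2676; P₀ = 0.200725
Lq = P₀·a^c·ρ/(c!(1−ρ)²) = 0.002381
Wq = Lq/λ = 0.002381/41.34 = 0.00005759 hr
W = Wq + 1/μ = 0.00005759 + 0.03883 = 0.03889 hr

Final: 0.03889 hr


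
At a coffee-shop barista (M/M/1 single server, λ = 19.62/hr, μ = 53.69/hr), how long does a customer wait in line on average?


ρ = 19.62/53.69 = 0.3654
Wq = ρ/(μ−λ) = 0.3654/(53.69 − 19.62) = 0.3654/34.07 = 0.01073 hr

Final: 0.01073 hr


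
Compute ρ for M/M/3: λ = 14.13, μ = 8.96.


ρ = λ/(cμ) = 14.13/(3·8.96) = 14.13/26.88 = 0.5257

Final: 0.5257


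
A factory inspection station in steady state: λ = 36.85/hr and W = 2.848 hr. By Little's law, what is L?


L = λW = 36.85·2.848 = 104.9488

Final: 104.9488


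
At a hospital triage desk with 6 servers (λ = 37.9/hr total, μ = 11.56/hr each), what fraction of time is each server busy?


ρ = λ/(cμ) = 37.9/(6·11.56) = 37.9/69.36 = 0.5464

Final: 0.5464


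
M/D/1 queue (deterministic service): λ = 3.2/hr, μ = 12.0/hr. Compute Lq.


ρ = 3.2/12.0 = 0.2667
M/D/1: Lq = ρ²/(2(1−ρ)) = 0.07111/(2·0.7333) = 0.04848

Final: 0.04848


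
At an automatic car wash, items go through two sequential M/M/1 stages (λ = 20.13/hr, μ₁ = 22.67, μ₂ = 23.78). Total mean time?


Each node sees arrival rate λ = 20.13/hr (tandem ⇒ throughput preserved).
W₁ = 1/(μ₁−λ) = 1/(22.67−20.13) = 0.39370 hr
W₂ = 1/(μ₂−λ) = 1/(23.78−20.13) = 0.27397 hr
W_total = W₁ + W₂ = 0.39370 + 0.27397 = 0.66767 hr

Final: 0.66767 hr


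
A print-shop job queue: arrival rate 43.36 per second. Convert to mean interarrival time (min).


Mean interarrival time = 1/λ = 1/43.36 second = 0.02306 second
In minutes: 0.02306 × 0.0166667 = 0.0003844 min

Final: 0.0003844 min


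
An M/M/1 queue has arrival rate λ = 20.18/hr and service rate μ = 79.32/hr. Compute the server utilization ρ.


ρ = λ/μ = 20.18/79.32 = 0.2544

Final: 0.2544


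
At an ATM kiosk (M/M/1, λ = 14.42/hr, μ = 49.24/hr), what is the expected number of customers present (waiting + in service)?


ρ = λ/μ = 14.42/49.24 = 0.2929
L = ρ/(1−ρ) = 0.2929/(1 − 0.2929) = 0.2929/0.7071 = 0.4141

Final: 0.4141


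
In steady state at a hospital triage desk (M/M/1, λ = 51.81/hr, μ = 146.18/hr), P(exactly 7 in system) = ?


ρ = 51.81/146.18 = 0.3544
P_n = (1−ρ)·ρ^n = (1 − 0.3544)·0.3544^7 = 0.6456·0.0007026 = 0.0004536

Final: 0.0004536


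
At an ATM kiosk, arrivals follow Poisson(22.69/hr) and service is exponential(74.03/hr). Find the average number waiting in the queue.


ρ = 22.69/74.03 = 0.3065
Lq = ρ²/(1−ρ) = 0.09394/0.6935 = 0.1355

Final: 0.1355


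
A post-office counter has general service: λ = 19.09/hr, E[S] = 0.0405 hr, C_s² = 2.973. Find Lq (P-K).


ρ = λ·E[S] = 19.09·0.0405 = 0.7731
Lq = ρ²(1+C_s²)/(2(1−ρ)) = 0.5978·(1+2.973)/(2·0.2269)
= 0.5978·3.9730/0.4537 = 5.23434

Final: 5.23434


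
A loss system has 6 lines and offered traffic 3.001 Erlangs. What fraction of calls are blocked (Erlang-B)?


B(c,a) = (a^c/c!) / Σ_{k=0}^{c} a^k/k!
a^6/6! = 1.014527
Σ terms (k=0..6): 1.00000 + 3.00100 + 4.50300 + 4.50450 + 3.37950 + 2.02838 + 1.01453 = 19.430908
B = 1.014527/19.430908 = 0.052212

Final: 0.052212


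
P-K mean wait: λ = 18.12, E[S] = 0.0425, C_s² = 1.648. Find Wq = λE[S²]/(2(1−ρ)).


ρ = λ·E[S] = 18.12·0.0425 = 0.7701
E[S²] = E[S]²(1+C_s²) = 0.0425²·(1+1.648) = 0.004783
Wq = λ·E[S²]/(2(1−ρ)) = 18.12·0.004783/(2·0.2299) = 0.18849 hr

Final: 0.18849 hr


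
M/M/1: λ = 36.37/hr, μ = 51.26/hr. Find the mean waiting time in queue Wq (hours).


ρ = 36.37/51.26 = 0.7095
Wq = ρ/(μ−λ) = 0.7095/(51.26 − 36.37) = 0.7095/14.89 = 0.04765 hr

Final: 0.04765 hr


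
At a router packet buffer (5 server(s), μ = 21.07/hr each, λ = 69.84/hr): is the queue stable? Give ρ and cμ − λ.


Total capacity cμ = 5·21.07 = 105.35/hr
ρ = λ/(cμ) = 69.84/105.35 = 0.6629
Stable ⇔ ρ < 1: YES
Spare capacity = cμ − λ = 105.35 − 69.84 = 35.51/hr

Final: ρ = 0.6629; stable; margin = 35.51/hr


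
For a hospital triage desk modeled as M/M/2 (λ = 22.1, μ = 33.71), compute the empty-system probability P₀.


a = λ/μ = 22.1/33.71 = 0.6556; ρ = a/c = 0.3278
Σ_{k=0}^{1} a^k/k! (terms k=0..1) = 1.00000 + 0.65559 = 1.65559
Tail: a^2/(2!(1−ρ)) = 0.42980/(2·0.6722) = 0.31970
P₀ = 1/(1.65559 + 0.31970) = 1/1.97529 = 0.506256

Final: 0.506256


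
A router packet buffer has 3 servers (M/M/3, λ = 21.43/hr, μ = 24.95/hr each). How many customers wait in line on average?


a = λ/μ = 0.8589; ρ = a/3 = 0.2863
P₀ = 0.420917
Lq = P₀·a^c·ρ / (c!·(1−ρ)²) = 0.420917·0.63366·0.2863/(6·0.50936)
= 0.02499

Final: 0.02499


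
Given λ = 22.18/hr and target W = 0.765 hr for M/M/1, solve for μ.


W = 1/(μ−λ) ⇒ μ − λ = 1/W = 1/0.765 = 1.3072
μ = λ + 1/W = 22.18 + 1.3072 = 23.4872 per hr

Final: 23.4872 /hr


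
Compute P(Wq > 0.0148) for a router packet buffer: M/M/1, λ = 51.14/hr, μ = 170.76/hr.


ρ = 51.14/170.76 = 0.2995
P(Wq > t) = ρ·e^{−(μ−λ)t} = 0.2995·e^{−1.7704}
= 0.2995·0.170269 = 0.050993

Final: 0.050993


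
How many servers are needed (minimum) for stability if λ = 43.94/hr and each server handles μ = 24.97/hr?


Stability requires cμ > λ ⇔ c > λ/μ.
λ/μ = 43.94/24.97 = 1.7597
Minimum integer c = ⌊1.7597⌋ + 1 = 2
Check: 2·24.97 = 49.94 > 43.94, while 1·24.97 = 24.97 ≤ 43.94

Final: 2 servers


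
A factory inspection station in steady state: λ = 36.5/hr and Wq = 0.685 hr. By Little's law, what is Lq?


Lq = λWq = 36.5·0.685 = 25.0025

Final: 25.0025


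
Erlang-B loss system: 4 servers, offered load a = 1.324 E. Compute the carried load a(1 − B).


B(4,1.324) = 0.034462 (Erlang-B)
Carried load = a(1 − B) = 1.324·(1 − 0.034462) = 1.324·0.965538 = 1.2784 E

Final: 1.2784 Erlangs


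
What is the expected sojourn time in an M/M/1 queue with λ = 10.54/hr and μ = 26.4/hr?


W = 1/(μ−λ) = 1/(26.4 − 10.54) = 1/15.86 = 0.06305 hr

Final: 0.06305 hr


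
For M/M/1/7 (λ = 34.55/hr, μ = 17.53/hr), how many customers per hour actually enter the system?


ρ = 1.9709; P_K = (1−ρ)ρ^7/(1−ρ^8) = 0.494793
λ_eff = λ(1 − P_K) = 34.55·(1 − 0.494793) = 34.55·0.505207 = 17.4549 /hr

Final: 17.4549 /hr


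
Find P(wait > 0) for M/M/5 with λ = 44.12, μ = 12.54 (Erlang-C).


a = λ/μ = 3.5183; ρ = a/5 = 0.7037
P₀ = 0.025309 (from M/M/c formula)
C(c,a) = [a^c/(c!(1−ρ))]·P₀ = [539.12545/(120·0.2963)]·0.025309
= 15.16109·0.025309 = 0.383706

Final: 0.383706


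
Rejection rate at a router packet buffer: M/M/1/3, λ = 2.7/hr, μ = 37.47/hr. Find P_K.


ρ = λ/μ = 2.7/37.47 = 0.07206
P_K = (1−ρ)ρ^K/(1−ρ^(K+1)) = (0.9279·0.0003741)/(1 − 0.00002696)
= 0.0003472/0.999973 = 0.0003472

Final: 0.0003472


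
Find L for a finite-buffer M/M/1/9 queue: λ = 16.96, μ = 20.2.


ρ = 16.96/20.2 = 0.8396
L = ρ[1 − (K+1)ρ^K + Kρ^(K+1)] / [(1−ρ)(1−ρ^(K+1))]
Numerator: 0.8396·(1 − 10·0.207334 + 9·0.174078) = 0.414232
Denominator: (0.1604)·(0.825922) = 0.132475
L = 0.414232/0.132475 = 3.1269

Final: 3.1269


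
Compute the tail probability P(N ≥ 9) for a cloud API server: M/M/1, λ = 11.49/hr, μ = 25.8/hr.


ρ = 11.49/25.8 = 0.4453
P(N ≥ n) = ρ^n = 0.4453^9 = 0.0006891

Final: 0.0006891


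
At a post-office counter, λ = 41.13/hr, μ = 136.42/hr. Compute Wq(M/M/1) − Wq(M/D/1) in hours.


ρ = 41.13/136.42 = 0.3015
Wq(M/M/1) = ρ/(μ−λ) = 0.3015/95.29 = 0.003164 hr
Wq(M/D/1) = ρ/(2(μ−λ)) = 0.001582 hr
Savings = 0.003164 − 0.001582 = 0.001582 hr

Final: 0.001582 hr


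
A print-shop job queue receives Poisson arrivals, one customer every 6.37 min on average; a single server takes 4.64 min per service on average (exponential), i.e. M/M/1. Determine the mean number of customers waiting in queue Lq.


λ = 60/6.37 = 9.4192 /hr
μ = 60/4.64 = 12.9310 /hr
ρ = λ/μ = 9.4192/12.9310 = 0.7284
Lq = ρ²/(1−ρ) = 0.5306/0.2716 = 1.9537

Final: 1.9537


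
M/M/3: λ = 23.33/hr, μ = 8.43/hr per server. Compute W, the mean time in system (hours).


a = 2.7675; ρ = 0.9225; P₀ = 0.018804
Lq = P₀·a^c·ρ/(c!(1−ρ)²) = 10.20265
Wq = Lq/λ = 10.20265/23.33 = 0.43732 hr
W = Wq + 1/μ = 0.43732 + 0.11862 = 0.55594 hr

Final: 0.55594 hr


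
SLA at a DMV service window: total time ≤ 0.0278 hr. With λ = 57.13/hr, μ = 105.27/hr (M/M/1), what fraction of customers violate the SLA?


W ~ Exponential(μ−λ) for M/M/1.
μ − λ = 105.27 − 57.13 = 48.1400
P(W > t) = e^{−(μ−λ)t} = e^{−1.3383} = 0.262293

Final: 0.262293


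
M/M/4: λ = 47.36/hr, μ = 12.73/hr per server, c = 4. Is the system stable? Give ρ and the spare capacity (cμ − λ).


Total capacity cμ = 4·12.73 = 50.92/hr
ρ = λ/(cμ) = 47.36/50.92 = 0.9301
Stable ⇔ ρ < 1: YES
Spare capacity = cμ − λ = 50.92 − 47.36 = 3.56/hr

Final: ρ = 0.9301; stable; margin = 3.56/hr


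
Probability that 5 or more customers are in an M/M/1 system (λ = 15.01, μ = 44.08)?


ρ = 15.01/44.08 = 0.3405
P(N ≥ n) = ρ^n = 0.3405^5 = 0.004578

Final: 0.004578


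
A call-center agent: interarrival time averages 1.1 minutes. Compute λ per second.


λ = 1/(interarrival time) in consistent units.
1 second = 0.0166667 min, so λ = 0.0166667/1.1 = 0.01515 per second

Final: 0.01515 /sec


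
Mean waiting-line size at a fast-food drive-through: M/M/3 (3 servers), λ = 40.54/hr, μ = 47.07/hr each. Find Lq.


a = λ/μ = 0.8613; ρ = a/3 = 0.2871
P₀ = 0.419899
Lq = P₀·a^c·ρ / (c!·(1−ρ)²) = 0.419899·0.63888·0.2871/(6·0.50824)
= 0.02526

Final: 0.02526


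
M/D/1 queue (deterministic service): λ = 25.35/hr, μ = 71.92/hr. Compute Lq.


ρ = 25.35/71.92 = 0.3525
M/D/1: Lq = ρ²/(2(1−ρ)) = 0.1242/(2·0.6475) = 0.09593

Final: 0.09593


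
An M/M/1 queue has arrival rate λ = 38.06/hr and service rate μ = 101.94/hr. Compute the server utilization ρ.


ρ = λ/μ = 38.06/101.94 = 0.3734

Final: 0.3734


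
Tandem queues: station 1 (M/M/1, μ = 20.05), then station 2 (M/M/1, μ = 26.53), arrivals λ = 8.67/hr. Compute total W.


Each node sees arrival rate λ = 8.67/hr (tandem ⇒ throughput preserved).
W₁ = 1/(μ₁−λ) = 1/(20.05−8.67) = 0.08787 hr
W₂ = 1/(μ₂−λ) = 1/(26.53−8.67) = 0.05599 hr
W_total = W₁ + W₂ = 0.08787 + 0.05599 = 0.14386 hr

Final: 0.14386 hr


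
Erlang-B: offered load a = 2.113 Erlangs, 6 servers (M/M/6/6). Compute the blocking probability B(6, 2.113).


B(c,a) = (a^c/c!) / Σ_{k=0}^{c} a^k/k!
a^6/6! = 0.123613
Σ terms (k=0..6): 1.00000 + 2.11300 + 2.23238 + 1.57234 + 0.83059 + 0.35101 + 0.12361 = 8.222938
B = 0.123613/8.222938 = 0.015033

Final: 0.015033


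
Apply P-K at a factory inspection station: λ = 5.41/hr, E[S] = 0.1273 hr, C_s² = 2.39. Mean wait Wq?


ρ = λ·E[S] = 5.41·0.1273 = 0.6887
E[S²] = E[S]²(1+C_s²) = 0.1273²·(1+2.39) = 0.054936
Wq = λ·E[S²]/(2(1−ρ)) = 5.41·0.054936/(2·0.3113) = 0.47735 hr

Final: 0.47735 hr


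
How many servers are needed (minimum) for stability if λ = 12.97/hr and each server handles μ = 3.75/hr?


Stability requires cμ > λ ⇔ c > λ/μ.
λ/μ = 12.97/3.75 = 3.4587
Minimum integer c = ⌊3.4587⌋ + 1 = 4
Check: 4·3.75 = 15.00 > 12.97, while 3·3.75 = 11.25 ≤ 12.97

Final: 4 servers


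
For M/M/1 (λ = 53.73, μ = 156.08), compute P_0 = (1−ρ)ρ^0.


ρ = 53.73/156.08 = 0.3442
P_n = (1−ρ)·ρ^n = (1 − 0.3442)·0.3442^0 = 0.6558·1.000000 = 0.655753

Final: 0.655753


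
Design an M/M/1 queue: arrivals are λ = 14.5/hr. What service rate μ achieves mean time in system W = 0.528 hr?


W = 1/(μ−λ) ⇒ μ − λ = 1/W = 1/0.528 = 1.8939
μ = λ + 1/W = 14.5 + 1.8939 = 16.3939 per hr

Final: 16.3939 /hr


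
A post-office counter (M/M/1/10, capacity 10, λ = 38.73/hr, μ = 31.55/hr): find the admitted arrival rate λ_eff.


ρ = 1.2276; P_K = (1−ρ)ρ^10/(1−ρ^11) = 0.207095
λ_eff = λ(1 − P_K) = 38.73·(1 − 0.207095) = 38.73·0.792905 = 30.7092 /hr

Final: 30.7092 /hr


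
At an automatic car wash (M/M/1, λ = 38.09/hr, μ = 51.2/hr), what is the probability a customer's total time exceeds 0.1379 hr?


W ~ Exponential(μ−λ) for M/M/1.
μ − λ = 51.2 − 38.09 = 13.1100
P(W > t) = e^{−(μ−λ)t} = e^{−1.8079} = 0.164003

Final: 0.164003


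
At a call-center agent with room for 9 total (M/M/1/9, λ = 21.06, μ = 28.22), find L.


ρ = 21.06/28.22 = 0.7463
L = ρ[1 − (K+1)ρ^K + Kρ^(K+1)] / [(1−ρ)(1−ρ^(K+1))]
Numerator: 0.7463·(1 − 10·0.071798 + 9·0.053581) = 0.570346
Denominator: (0.2537)·(0.946419) = 0.240126
L = 0.570346/0.240126 = 2.3752

Final: 2.3752


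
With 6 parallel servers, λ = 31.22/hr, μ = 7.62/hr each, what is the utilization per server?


ρ = λ/(cμ) = 31.22/(6·7.62) = 31.22/45.72 = 0.6829

Final: 0.6829


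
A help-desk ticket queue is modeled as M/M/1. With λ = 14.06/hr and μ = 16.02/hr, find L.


ρ = λ/μ = 14.06/16.02 = 0.8777
L = ρ/(1−ρ) = 0.8777/(1 − 0.8777) = 0.8777/0.1223 = 7.1735

Final: 7.1735


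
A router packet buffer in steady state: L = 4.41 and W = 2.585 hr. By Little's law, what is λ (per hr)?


λ = L/W = 4.41/2.585 = 1.7060 /hr

Final: 1.7060 /hr


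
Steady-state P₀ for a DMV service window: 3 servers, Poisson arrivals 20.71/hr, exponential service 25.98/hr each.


a = λ/μ = 20.71/25.98 = 0.7972; ρ = a/c = 0.2657
Σ_{k=0}^{2} a^k/k! (terms k=0..2) = 1.00000 + 0.79715 + 0.31773 = 2.11488
Tail: a^3/(3!(1−ρ)) = 0.50655/(6·0.7343) = 0.11498
P₀ = 1/(2.11488 + 0.11498) = 1/2.22985 = 0.448460

Final: 0.448460


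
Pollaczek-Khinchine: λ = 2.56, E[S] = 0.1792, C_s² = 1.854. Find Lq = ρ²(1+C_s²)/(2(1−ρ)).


ρ = λ·E[S] = 2.56·0.1792 = 0.4588
Lq = ρ²(1+C_s²)/(2(1−ρ)) = 0.2105·(1+1.854)/(2·0.5412)
= 0.2105·2.8540/1.0825 = 0.55486

Final: 0.55486


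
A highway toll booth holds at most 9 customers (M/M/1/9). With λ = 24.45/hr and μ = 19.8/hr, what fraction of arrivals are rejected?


ρ = λ/μ = 24.45/19.8 = 1.2348
P_K = (1−ρ)ρ^K/(1−ρ^(K+1)) = (-0.2348·6.676103)/(1 − 8.243976)
= -1.567873/-7.243976 = 0.216438

Final: 0.216438


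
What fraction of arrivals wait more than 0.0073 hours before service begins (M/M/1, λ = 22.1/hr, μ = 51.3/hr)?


ρ = 22.1/51.3 = 0.4308
P(Wq > t) = ρ·e^{−(μ−λ)t} = 0.4308·e^{−0.2132}
= 0.4308·0.808027 = 0.348097

Final: 0.348097


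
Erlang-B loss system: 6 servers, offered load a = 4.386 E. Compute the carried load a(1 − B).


B(6,4.386) = 0.145618 (Erlang-B)
Carried load = a(1 − B) = 4.386·(1 − 0.145618) = 4.386·0.854382 = 3.7473 E

Final: 3.7473 Erlangs


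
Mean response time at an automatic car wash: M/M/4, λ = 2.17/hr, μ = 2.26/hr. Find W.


a = 0.9602; ρ = 0.2400; P₀ = 0.382367
Lq = P₀·a^c·ρ/(c!(1−ρ)²) = 0.005628
Wq = Lq/λ = 0.005628/2.17 = 0.002594 hr
W = Wq + 1/μ = 0.002594 + 0.44248 = 0.44507 hr

Final: 0.44507 hr


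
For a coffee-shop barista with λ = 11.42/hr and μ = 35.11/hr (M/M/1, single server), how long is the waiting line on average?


ρ = 11.42/35.11 = 0.3253
Lq = ρ²/(1−ρ) = 0.1058/0.6747 = 0.1568

Final: 0.1568


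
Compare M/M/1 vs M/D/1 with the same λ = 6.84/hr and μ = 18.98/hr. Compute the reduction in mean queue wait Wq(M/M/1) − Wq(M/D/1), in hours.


ρ = 6.84/18.98 = 0.3604
Wq(M/M/1) = ρ/(μ−λ) = 0.3604/12.14 = 0.02969 hr
Wq(M/D/1) = ρ/(2(μ−λ)) = 0.01484 hr
Savings = 0.02969 − 0.01484 = 0.01484 hr

Final: 0.01484 hr


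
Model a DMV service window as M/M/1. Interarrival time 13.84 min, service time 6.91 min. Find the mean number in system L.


λ = 60/13.84 = 4.3353 /hr
μ = 60/6.91 = 8.6831 /hr
ρ = λ/μ = 4.3353/8.6831 = 0.4993
L = ρ/(1−ρ) = 0.4993/0.5007 = 0.9971

Final: 0.9971


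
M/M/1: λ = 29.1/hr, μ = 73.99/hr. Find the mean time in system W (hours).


W = 1/(μ−λ) = 1/(73.99 − 29.1) = 1/44.89 = 0.02228 hr

Final: 0.02228 hr


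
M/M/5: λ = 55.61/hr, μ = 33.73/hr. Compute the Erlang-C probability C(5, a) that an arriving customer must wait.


a = λ/μ = 1.6487; ρ = a/5 = 0.3297
P₀ = 0.191794 (from M/M/c formula)
C(c,a) = [a^c/(c!(1−ρ))]·P₀ = [12.18100/(120·0.6703)]·0.191794
= 0.15145·0.191794 = 0.029046

Final: 0.029046


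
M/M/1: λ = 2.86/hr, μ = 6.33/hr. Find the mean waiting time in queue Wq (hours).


ρ = 2.86/6.33 = 0.4518
Wq = ρ/(μ−λ) = 0.4518/(6.33 − 2.86) = 0.4518/3.47 = 0.1302 hr

Final: 0.1302 hr


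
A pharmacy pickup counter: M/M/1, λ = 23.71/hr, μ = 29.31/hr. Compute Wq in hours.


ρ = 23.71/29.31 = 0.8089
Wq = ρ/(μ−λ) = 0.8089/(29.31 − 23.71) = 0.8089/5.60 = 0.1445 hr

Final: 0.1445 hr


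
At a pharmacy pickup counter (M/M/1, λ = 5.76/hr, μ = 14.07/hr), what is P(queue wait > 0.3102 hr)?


ρ = 5.76/14.07 = 0.4094
P(Wq > t) = ρ·e^{−(μ−λ)t} = 0.4094·e^{−2.5778}
= 0.4094·0.075944 = 0.031090

Final: 0.031090


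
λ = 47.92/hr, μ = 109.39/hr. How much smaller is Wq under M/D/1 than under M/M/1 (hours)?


ρ = 47.92/109.39 = 0.4381
Wq(M/M/1) = ρ/(μ−λ) = 0.4381/61.47 = 0.007126 hr
Wq(M/D/1) = ρ/(2(μ−λ)) = 0.003563 hr
Savings = 0.007126 − 0.003563 = 0.003563 hr

Final: 0.003563 hr


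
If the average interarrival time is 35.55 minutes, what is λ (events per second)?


λ = 1/(interarrival time) in consistent units.
1 second = 0.0166667 min, so λ = 0.0166667/35.55 = 0.0004688 per second

Final: 0.0004688 /sec


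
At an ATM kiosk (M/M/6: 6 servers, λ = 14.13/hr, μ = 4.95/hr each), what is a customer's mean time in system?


a = 2.8545; ρ = 0.4758; P₀ = 0.056867
Lq = P₀·a^c·ρ/(c!(1−ρ)²) = 0.07397
Wq = Lq/λ = 0.07397/14.13 = 0.005235 hr
W = Wq + 1/μ = 0.005235 + 0.20202 = 0.20726 hr

Final: 0.20726 hr


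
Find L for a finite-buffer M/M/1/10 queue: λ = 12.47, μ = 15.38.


ρ = 12.47/15.38 = 0.8108
L = ρ[1 − (K+1)ρ^K + Kρ^(K+1)] / [(1−ρ)(1−ρ^(K+1))]
Numerator: 0.8108·(1 − 11·0.122773 + 10·0.099543) = 0.522908
Denominator: (0.1892)·(0.900457) = 0.170373
L = 0.522908/0.170373 = 3.0692

Final: 3.0692


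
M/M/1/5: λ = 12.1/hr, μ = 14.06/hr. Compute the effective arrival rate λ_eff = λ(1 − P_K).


ρ = 0.8606; P_K = (1−ρ)ρ^5/(1−ρ^6) = 0.110834
λ_eff = λ(1 − P_K) = 12.1·(1 − 0.110834) = 12.1·0.889166 = 10.7589 /hr

Final: 10.7589 /hr


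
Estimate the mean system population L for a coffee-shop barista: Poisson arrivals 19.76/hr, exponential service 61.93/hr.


ρ = λ/μ = 19.76/61.93 = 0.3191
L = ρ/(1−ρ) = 0.3191/(1 − 0.3191) = 0.3191/0.6809 = 0.4686

Final: 0.4686


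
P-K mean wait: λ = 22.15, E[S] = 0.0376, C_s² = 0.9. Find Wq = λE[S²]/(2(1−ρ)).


ρ = λ·E[S] = 22.15·0.0376 = 0.8328
E[S²] = E[S]²(1+C_s²) = 0.0376²·(1+0.9) = 0.002686
Wq = λ·E[S²]/(2(1−ρ)) = 22.15·0.002686/(2·0.1672) = 0.17797 hr

Final: 0.17797 hr


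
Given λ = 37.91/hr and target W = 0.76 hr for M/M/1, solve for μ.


W = 1/(μ−λ) ⇒ μ − λ = 1/W = 1/0.76 = 1.3158
μ = λ + 1/W = 37.91 + 1.3158 = 39.2258 per hr

Final: 39.2258 /hr


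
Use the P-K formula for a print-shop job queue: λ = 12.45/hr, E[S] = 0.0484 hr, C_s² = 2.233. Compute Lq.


ρ = λ·E[S] = 12.45·0.0484 = 0.6026
Lq = ρ²(1+C_s²)/(2(1−ρ)) = 0.3631·(1+2.233)/(2·0.3974)
= 0.3631·3.2330/0.7948 = 1.47691

Final: 1.47691


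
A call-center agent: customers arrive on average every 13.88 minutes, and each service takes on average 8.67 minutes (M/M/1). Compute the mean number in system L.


λ = 60/13.88 = 4.3228 /hr
μ = 60/8.67 = 6.9204 /hr
ρ = λ/μ = 4.3228/6.9204 = 0.6246
L = ρ/(1−ρ) = 0.6246/0.3754 = 1.6641

Final: 1.6641


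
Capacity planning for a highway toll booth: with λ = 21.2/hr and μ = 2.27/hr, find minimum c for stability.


Stability requires cμ > λ ⇔ c > λ/μ.
λ/μ = 21.2/2.27 = 9.3392
Minimum integer c = ⌊9.3392⌋ + 1 = 10
Check: 10·2.27 = 22.70 > 21.2, while 9·2.27 = 20.43 ≤ 21.2

Final: 10 servers


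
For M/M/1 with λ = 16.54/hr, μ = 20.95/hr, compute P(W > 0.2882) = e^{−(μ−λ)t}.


W ~ Exponential(μ−λ) for M/M/1.
μ − λ = 20.95 − 16.54 = 4.4100
P(W > t) = e^{−(μ−λ)t} = e^{−1.2710} = 0.280562

Final: 0.280562


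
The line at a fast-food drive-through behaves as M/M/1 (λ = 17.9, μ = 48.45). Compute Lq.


ρ = 17.9/48.45 = 0.3695
Lq = ρ²/(1−ρ) = 0.1365/0.6305 = 0.2165

Final: 0.2165


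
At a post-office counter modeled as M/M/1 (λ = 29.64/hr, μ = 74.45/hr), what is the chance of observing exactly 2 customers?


ρ = 29.64/74.45 = 0.3981
P_n = (1−ρ)·ρ^n = (1 − 0.3981)·0.3981^2 = 0.6019·0.158499 = 0.095398

Final: 0.095398


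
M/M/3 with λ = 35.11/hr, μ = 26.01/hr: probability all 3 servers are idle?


a = λ/μ = 35.11/26.01 = 1.3499; ρ = a/c = 0.4500
Σ_{k=0}^{2} a^k/k! (terms k=0..2) = 1.00000 + 1.34987 + 0.91107 = 3.26093
Tail: a^3/(3!(1−ρ)) = 2.45964/(6·0.5500) = 0.74528
P₀ = 1/(3.26093 + 0.74528) = 1/4.00622 = 0.249612

Final: 0.249612


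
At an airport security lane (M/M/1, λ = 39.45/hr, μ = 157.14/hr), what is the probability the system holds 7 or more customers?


ρ = 39.45/157.14 = 0.2511
P(N ≥ n) = ρ^n = 0.2511^7 = 0.00006285

Final: 0.00006285


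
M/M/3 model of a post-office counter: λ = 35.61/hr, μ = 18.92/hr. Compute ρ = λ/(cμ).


ρ = λ/(cμ) = 35.61/(3·18.92) = 35.61/56.76 = 0.6274

Final: 0.6274


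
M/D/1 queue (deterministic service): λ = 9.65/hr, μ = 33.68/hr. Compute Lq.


ρ = 9.65/33.68 = 0.2865
M/D/1: Lq = ρ²/(2(1−ρ)) = 0.08209/(2·0.7135) = 0.05753

Final: 0.05753


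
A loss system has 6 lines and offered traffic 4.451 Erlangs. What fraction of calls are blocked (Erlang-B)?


B(c,a) = (a^c/c!) / Σ_{k=0}^{c} a^k/k!
a^6/6! = 10.799734
Σ terms (k=0..6): 1.00000 + 4.45100 + 9.90570 + 14.69676 + 16.35382 + 14.55817 + 10.79973 = 71.765177
B = 10.799734/71.765177 = 0.150487

Final: 0.150487


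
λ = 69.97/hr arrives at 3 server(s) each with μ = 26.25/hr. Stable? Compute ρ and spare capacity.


Total capacity cμ = 3·26.25 = 78.75/hr
ρ = λ/(cμ) = 69.97/78.75 = 0.8885
Stable ⇔ ρ < 1: YES
Spare capacity = cμ − λ = 78.75 − 69.97 = 8.78/hr

Final: ρ = 0.8885; stable; margin = 8.78/hr


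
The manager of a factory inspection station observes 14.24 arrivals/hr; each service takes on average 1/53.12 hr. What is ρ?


ρ = λ/μ = 14.24/53.12 = 0.2681

Final: 0.2681


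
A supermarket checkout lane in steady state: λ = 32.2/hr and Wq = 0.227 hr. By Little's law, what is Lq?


Lq = λWq = 32.2·0.227 = 7.3094

Final: 7.3094


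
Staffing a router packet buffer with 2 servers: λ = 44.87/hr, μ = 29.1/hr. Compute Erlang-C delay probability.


a = λ/μ = 1.5419; ρ = a/2 = 0.7710
P₀ = 0.129330 (from M/M/c formula)
C(c,a) = [a^c/(c!(1−ρ))]·P₀ = [2.37753/(2·0.2290)]·0.129330
= 5.19026·0.129330 = 0.671254

Final: 0.671254


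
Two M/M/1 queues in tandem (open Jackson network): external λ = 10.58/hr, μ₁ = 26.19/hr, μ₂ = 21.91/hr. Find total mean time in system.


Each node sees arrival rate λ = 10.58/hr (tandem ⇒ throughput preserved).
W₁ = 1/(μ₁−λ) = 1/(26.19−10.58) = 0.06406 hr
W₂ = 1/(μ₂−λ) = 1/(21.91−10.58) = 0.08826 hr
W_total = W₁ + W₂ = 0.06406 + 0.08826 = 0.15232 hr

Final: 0.15232 hr


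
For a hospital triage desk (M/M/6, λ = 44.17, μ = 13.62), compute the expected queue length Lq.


a = λ/μ = 3.2430; ρ = a/6 = 0.5405
P₀ = 0.038022
Lq = P₀·a^c·ρ / (c!·(1−ρ)²) = 0.038022·1163.32685·0.5405/(720·0.21114)
= 0.15727

Final: 0.15727


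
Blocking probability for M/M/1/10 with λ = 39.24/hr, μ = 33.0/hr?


ρ = λ/μ = 39.24/33.0 = 1.1891
P_K = (1−ρ)ρ^K/(1−ρ^(K+1)) = (-0.1891·5.651329)/(1 − 6.719944)
= -1.068615/-5.719944 = 0.186823

Final: 0.186823


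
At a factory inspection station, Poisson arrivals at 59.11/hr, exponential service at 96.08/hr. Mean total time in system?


W = 1/(μ−λ) = 1/(96.08 − 59.11) = 1/36.97 = 0.02705 hr

Final: 0.02705 hr


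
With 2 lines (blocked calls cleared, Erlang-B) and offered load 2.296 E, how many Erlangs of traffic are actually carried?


B(2,2.296) = 0.444352 (Erlang-B)
Carried load = a(1 − B) = 2.296·(1 − 0.444352) = 2.296·0.555648 = 1.2758 E

Final: 1.2758 Erlangs


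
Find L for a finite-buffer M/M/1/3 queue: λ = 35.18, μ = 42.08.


ρ = 35.18/42.08 = 0.8360
L = ρ[1 − (K+1)ρ^K + Kρ^(K+1)] / [(1−ρ)(1−ρ^(K+1))]
Numerator: 0.8360·(1 − 4·0.584333 + 3·0.488518) = 0.107197
Denominator: (0.1640)·(0.511482) = 0.083869
L = 0.107197/0.083869 = 1.2781

Final: 1.2781


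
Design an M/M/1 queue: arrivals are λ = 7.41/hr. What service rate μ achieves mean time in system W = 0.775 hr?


W = 1/(μ−λ) ⇒ μ − λ = 1/W = 1/0.775 = 1.2903
μ = λ + 1/W = 7.41 + 1.2903 = 8.7003 per hr

Final: 8.7003 /hr


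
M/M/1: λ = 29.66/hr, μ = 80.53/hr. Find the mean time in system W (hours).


W = 1/(μ−λ) = 1/(80.53 − 29.66) = 1/50.87 = 0.01966 hr

Final: 0.01966 hr


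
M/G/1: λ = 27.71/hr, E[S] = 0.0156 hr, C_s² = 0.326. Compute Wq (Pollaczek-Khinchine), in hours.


ρ = λ·E[S] = 27.71·0.0156 = 0.4323
E[S²] = E[S]²(1+C_s²) = 0.0156²·(1+0.326) = 0.0003227
Wq = λ·E[S²]/(2(1−ρ)) = 27.71·0.0003227/(2·0.5677) = 0.007875 hr

Final: 0.007875 hr


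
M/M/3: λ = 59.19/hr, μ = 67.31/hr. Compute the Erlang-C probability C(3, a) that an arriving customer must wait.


a = λ/μ = 0.8794; ρ = a/3 = 0.2931
P₀ = 0.412145 (from M/M/c formula)
C(c,a) = [a^c/(c!(1−ρ))]·P₀ = [0.68000/(6·0.7069)]·0.412145
= 0.16033·0.412145 = 0.066078

Final: 0.066078


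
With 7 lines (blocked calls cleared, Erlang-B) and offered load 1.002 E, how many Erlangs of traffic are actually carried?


B(7,1.002) = 0.00007387 (Erlang-B)
Carried load = a(1 − B) = 1.002·(1 − 0.00007387) = 1.002·0.999926 = 1.0019 E

Final: 1.0019 Erlangs


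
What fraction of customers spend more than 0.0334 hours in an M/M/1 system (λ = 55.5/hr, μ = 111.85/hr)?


W ~ Exponential(μ−λ) for M/M/1.
μ − λ = 111.85 − 55.5 = 56.3500
P(W > t) = e^{−(μ−λ)t} = e^{−1.8821} = 0.152272

Final: 0.152272


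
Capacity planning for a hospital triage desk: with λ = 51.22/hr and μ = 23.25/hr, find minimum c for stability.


Stability requires cμ > λ ⇔ c > λ/μ.
λ/μ = 51.22/23.25 = 2.2030
Minimum integer c = ⌊2.2030⌋ + 1 = 3
Check: 3·23.25 = 69.75 > 51.22, while 2·23.25 = 46.50 ≤ 51.22

Final: 3 servers


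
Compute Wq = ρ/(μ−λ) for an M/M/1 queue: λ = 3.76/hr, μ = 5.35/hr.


ρ = 3.76/5.35 = 0.7028
Wq = ρ/(μ−λ) = 0.7028/(5.35 − 3.76) = 0.7028/1.59 = 0.4420 hr

Final: 0.4420 hr


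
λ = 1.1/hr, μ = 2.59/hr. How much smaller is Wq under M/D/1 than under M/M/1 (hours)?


ρ = 1.1/2.59 = 0.4247
Wq(M/M/1) = ρ/(μ−λ) = 0.4247/1.49 = 0.28504 hr
Wq(M/D/1) = ρ/(2(μ−λ)) = 0.14252 hr
Savings = 0.28504 − 0.14252 = 0.14252 hr

Final: 0.14252 hr


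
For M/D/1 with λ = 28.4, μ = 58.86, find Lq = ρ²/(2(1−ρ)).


ρ = 28.4/58.86 = 0.4825
M/D/1: Lq = ρ²/(2(1−ρ)) = 0.2328/(2·0.5175) = 0.22493

Final: 0.22493


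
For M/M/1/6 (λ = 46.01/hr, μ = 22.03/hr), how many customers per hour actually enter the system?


ρ = 2.0885; P_K = (1−ρ)ρ^6/(1−ρ^7) = 0.524215
λ_eff = λ(1 − P_K) = 46.01·(1 − 0.524215) = 46.01·0.475785 = 21.8908 /hr

Final: 21.8908 /hr


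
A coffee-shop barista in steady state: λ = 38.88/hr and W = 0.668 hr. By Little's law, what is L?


L = λW = 38.88·0.668 = 25.9718

Final: 25.9718


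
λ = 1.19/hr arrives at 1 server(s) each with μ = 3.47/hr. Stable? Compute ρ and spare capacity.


Total capacity cμ = 1·3.47 = 3.47/hr
ρ = λ/(cμ) = 1.19/3.47 = 0.3429
Stable ⇔ ρ < 1: YES
Spare capacity = cμ − λ = 3.47 − 1.19 = 2.28/hr

Final: ρ = 0.3429; stable; margin = 2.28/hr


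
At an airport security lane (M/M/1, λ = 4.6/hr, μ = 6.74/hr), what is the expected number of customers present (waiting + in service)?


ρ = λ/μ = 4.6/6.74 = 0.6825
L = ρ/(1−ρ) = 0.6825/(1 − 0.6825) = 0.6825/0.3175 = 2.1495

Final: 2.1495


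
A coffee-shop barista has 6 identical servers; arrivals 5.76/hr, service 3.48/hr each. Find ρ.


ρ = λ/(cμ) = 5.76/(6·3.48) = 5.76/20.88 = 0.2759

Final: 0.2759


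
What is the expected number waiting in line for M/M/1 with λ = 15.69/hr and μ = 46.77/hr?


ρ = 15.69/46.77 = 0.3355
Lq = ρ²/(1−ρ) = 0.1125/0.6645 = 0.1694

Final: 0.1694


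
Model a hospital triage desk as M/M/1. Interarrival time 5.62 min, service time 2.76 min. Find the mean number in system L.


λ = 60/5.62 = 10.6762 /hr
μ = 60/2.76 = 21.7391 /hr
ρ = λ/μ = 10.6762/21.7391 = 0.4911
L = ρ/(1−ρ) = 0.4911/0.5089 = 0.9650

Final: 0.9650


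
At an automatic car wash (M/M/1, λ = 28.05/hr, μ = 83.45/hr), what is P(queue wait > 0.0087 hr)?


ρ = 28.05/83.45 = 0.3361
P(Wq > t) = ρ·e^{−(μ−λ)t} = 0.3361·e^{−0.4820}
= 0.3361·0.617559 = 0.207580

Final: 0.207580


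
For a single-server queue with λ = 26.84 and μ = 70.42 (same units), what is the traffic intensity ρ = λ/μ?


ρ = λ/μ = 26.84/70.42 = 0.3811

Final: 0.3811


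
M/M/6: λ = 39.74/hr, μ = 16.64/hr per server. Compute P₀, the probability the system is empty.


a = λ/μ = 39.74/16.64 = 2.3882; ρ = a/c = 0.3980
Σ_{k=0}^{5} a^k/k! (terms k=0..5) = 1.00000 + 2.38822 + 2.85180 + 2.27024 + 1.35546 + 0.64743 = 10.51315
Tail: a^6/(6!(1−ρ)) = 185.54414/(720·0.6020) = 0.42810
P₀ = 1/(10.51315 + 0.42810) = 1/10.94125 = 0.091397

Final: 0.091397


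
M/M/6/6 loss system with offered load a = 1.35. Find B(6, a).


B(c,a) = (a^c/c!) / Σ_{k=0}^{c} a^k/k!
a^6/6! = 0.008408
Σ terms (k=0..6): 1.00000 + 1.35000 + 0.91125 + 0.41006 + 0.13840 + 0.03737 + 0.008408 = 3.855483
B = 0.008408/3.855483 = 0.002181

Final: 0.002181


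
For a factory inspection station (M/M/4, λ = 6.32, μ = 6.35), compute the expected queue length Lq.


a = λ/μ = 0.9953; ρ = a/4 = 0.2488
P₀ = 0.369098
Lq = P₀·a^c·ρ / (c!·(1−ρ)²) = 0.369098·0.98124·0.2488/(24·0.56427)
= 0.006654

Final: 0.006654


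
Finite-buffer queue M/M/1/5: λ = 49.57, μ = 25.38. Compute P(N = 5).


ρ = λ/μ = 49.57/25.38 = 1.9531
P_K = (1−ρ)ρ^K/(1−ρ^(K+1)) = (-0.9531·28.420814)/(1 − 55.509052)
= -27.088238/-54.509052 = 0.496949

Final: 0.496949


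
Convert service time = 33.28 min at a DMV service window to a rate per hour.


μ = 1/(service time) in consistent units.
1 hour = 60 min, so μ = 60/33.28 = 1.8029 per hour

Final: 1.8029 /hr


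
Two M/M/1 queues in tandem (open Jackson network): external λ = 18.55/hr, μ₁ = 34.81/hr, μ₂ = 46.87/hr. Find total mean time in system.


Each node sees arrival rate λ = 18.55/hr (tandem ⇒ throughput preserved).
W₁ = 1/(μ₁−λ) = 1/(34.81−18.55) = 0.06150 hr
W₂ = 1/(μ₂−λ) = 1/(46.87−18.55) = 0.03531 hr
W_total = W₁ + W₂ = 0.06150 + 0.03531 = 0.09681 hr

Final: 0.09681 hr


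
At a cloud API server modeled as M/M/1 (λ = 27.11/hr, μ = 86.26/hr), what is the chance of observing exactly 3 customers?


ρ = 27.11/86.26 = 0.3143
P_n = (1−ρ)·ρ^n = (1 − 0.3143)·0.3143^3 = 0.6857·0.031043 = 0.021287

Final: 0.021287


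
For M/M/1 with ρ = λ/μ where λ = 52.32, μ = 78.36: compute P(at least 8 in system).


ρ = 52.32/78.36 = 0.6677
P(N ≥ n) = ρ^n = 0.6677^8 = 0.039499

Final: 0.039499


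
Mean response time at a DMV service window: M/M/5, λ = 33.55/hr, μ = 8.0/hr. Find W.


a = 4.1937; ρ = 0.8387; P₀ = 0.009415
Lq = P₀·a^c·ρ/(c!(1−ρ)²) = 3.28326
Wq = Lq/λ = 3.28326/33.55 = 0.09786 hr
W = Wq + 1/μ = 0.09786 + 0.12500 = 0.22286 hr

Final: 0.22286 hr


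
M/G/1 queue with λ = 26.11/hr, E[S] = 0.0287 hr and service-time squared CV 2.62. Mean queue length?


ρ = λ·E[S] = 26.11·0.0287 = 0.7494
Lq = ρ²(1+C_s²)/(2(1−ρ)) = 0.5615·(1+2.62)/(2·0.2506)
= 0.5615·3.6200/0.5013 = 4.05509

Final: 4.05509
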